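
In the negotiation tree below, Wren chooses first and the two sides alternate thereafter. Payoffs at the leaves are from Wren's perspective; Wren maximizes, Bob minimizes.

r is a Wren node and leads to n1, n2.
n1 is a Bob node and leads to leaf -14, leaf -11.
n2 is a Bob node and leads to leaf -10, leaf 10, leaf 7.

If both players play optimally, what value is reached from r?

-10

n1 (Bob): min(-14, -11) = -14
n2 (Bob): min(-10, 10, 7) = -10
r (Wren): max(-14, -10) = -10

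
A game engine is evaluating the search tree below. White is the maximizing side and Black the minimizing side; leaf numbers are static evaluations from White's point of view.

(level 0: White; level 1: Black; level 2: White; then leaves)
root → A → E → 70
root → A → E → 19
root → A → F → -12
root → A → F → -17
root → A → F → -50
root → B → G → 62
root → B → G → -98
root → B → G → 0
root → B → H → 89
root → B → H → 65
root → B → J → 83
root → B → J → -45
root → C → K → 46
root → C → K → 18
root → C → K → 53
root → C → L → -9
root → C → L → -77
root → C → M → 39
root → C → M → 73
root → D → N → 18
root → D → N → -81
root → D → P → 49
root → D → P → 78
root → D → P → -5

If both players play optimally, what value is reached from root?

E (White): max(70, 19) = 70
F (White): max(-12, -17, -50) = -12
A (Black): min(70, -12) = -12
G (White): max(62, -98, 0) = 62
H (White): max(89, 65) = 89
J (White): max(83, -45) = 83
B (Black): min(62, 89, 83) = 62
K (White): max(46, 18, 53) = 53
L (White): max(-9, -77) = -9
M (White): max(39, 73) = 73
C (Black): min(53, -9, 73) = -9
N (White): max(18, -81) = 18
P (White): max(49, 78, -5) = 78
D (Black): min(18, 78) = 18
root (White): max(-12, 62, -9, 18) = 62

62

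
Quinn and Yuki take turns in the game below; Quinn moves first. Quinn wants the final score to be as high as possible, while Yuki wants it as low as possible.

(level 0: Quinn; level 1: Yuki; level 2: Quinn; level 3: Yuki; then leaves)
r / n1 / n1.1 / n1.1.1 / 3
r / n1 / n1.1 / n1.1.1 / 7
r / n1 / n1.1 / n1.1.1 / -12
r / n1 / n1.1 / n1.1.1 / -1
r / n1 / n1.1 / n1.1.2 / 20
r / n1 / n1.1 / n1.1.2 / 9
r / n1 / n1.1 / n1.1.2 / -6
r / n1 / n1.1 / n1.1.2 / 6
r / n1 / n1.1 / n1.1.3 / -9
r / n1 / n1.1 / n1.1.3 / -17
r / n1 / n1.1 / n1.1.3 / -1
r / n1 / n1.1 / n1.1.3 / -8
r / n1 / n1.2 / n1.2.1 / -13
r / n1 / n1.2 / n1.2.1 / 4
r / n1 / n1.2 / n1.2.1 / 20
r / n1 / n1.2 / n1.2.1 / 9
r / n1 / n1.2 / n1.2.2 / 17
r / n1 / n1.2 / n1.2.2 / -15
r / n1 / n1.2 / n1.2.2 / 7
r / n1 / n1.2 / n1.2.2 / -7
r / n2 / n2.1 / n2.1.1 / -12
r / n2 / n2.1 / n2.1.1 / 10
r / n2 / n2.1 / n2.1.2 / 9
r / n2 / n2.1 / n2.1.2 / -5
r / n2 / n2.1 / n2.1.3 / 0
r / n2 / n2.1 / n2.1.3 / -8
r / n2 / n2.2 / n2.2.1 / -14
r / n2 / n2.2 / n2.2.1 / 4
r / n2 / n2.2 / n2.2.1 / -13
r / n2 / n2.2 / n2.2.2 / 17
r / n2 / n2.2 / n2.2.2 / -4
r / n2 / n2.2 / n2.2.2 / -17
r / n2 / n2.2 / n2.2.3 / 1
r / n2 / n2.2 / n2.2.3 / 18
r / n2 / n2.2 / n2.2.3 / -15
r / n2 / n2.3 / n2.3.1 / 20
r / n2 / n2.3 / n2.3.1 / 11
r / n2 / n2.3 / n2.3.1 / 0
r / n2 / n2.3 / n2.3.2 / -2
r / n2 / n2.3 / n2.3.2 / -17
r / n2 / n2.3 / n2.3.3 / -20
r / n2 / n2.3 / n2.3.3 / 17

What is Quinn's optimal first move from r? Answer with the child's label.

n1.1.1 (Yuki): min(3, 7, -12, -1) = -12
n1.1.2 (Yuki): min(20, 9, -6, 6) = -6
n1.1.3 (Yuki): min(-9, -17, -1, -8) = -17
n1.1 (Quinn): max(-12, -6, -17) = -6
n1.2.1 (Yuki): min(-13, 4, 20, 9) = -13
n1.2.2 (Yuki): min(17, -15, 7, -7) = -15
n1.2 (Quinn): max(-13, -15) = -13
n1 (Yuki): min(-6, -13) = -13
n2.1.1 (Yuki): min(-12, 10) = -12
n2.1.2 (Yuki): min(9, -5) = -5
n2.1.3 (Yuki): min(0, -8) = -8
n2.1 (Quinn): max(-12, -5, -8) = -5
n2.2.1 (Yuki): min(-14, 4, -13) = -14
n2.2.2 (Yuki): min(17, -4, -17) = -17
n2.2.3 (Yuki): min(1, 18, -15) = -15
n2.2 (Quinn): max(-14, -17, -15) = -14
n2.3.1 (Yuki): min(20, 11, 0) = 0
n2.3.2 (Yuki): min(-2, -17) = -17
n2.3.3 (Yuki): min(-20, 17) = -20
n2.3 (Quinn): max(0, -17, -20) = 0
n2 (Yuki): min(-5, -14, 0) = -14
r (Quinn): max(-13, -14) = -13
Quinn at r wants the highest of {n1=-13, n2=-14}, so chooses n1.

n1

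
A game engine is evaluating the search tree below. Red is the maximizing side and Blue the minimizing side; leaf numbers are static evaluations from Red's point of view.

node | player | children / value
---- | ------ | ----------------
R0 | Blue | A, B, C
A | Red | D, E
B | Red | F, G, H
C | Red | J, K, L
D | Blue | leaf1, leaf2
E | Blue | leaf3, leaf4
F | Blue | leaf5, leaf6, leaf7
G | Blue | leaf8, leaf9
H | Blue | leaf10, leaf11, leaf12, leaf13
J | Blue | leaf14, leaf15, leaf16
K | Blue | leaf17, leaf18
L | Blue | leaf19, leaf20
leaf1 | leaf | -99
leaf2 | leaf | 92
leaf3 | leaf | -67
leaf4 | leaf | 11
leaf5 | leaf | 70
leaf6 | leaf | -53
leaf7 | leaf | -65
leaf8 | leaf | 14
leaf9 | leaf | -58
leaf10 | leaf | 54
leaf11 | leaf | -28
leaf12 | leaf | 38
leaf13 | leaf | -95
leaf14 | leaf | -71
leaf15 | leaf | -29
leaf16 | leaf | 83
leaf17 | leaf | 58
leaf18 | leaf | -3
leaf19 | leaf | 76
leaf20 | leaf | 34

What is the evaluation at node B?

F (Blue): min(70, -53, -65) = -65
G (Blue): min(14, -58) = -58
H (Blue): min(54, -28, 38, -95) = -95
B (Red): max(-65, -58, -95) = -58

-58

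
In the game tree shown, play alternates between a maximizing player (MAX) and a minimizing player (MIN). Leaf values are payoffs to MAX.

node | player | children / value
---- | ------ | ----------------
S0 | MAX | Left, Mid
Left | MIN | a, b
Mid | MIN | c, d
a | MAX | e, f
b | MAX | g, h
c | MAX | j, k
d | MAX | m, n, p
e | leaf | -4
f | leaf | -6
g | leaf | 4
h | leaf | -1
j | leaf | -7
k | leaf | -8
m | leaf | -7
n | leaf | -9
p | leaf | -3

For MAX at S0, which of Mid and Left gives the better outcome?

Left

c (MAX): max(-7, -8) = -7
d (MAX): max(-7, -9, -3) = -3
Mid (MIN): min(-7, -3) = -7
a (MAX): max(-4, -6) = -4
b (MAX): max(4, -1) = 4
Left (MIN): min(-4, 4) = -4
MAX prefers the higher value; Mid=-7, Left=-4. Left is better since -4 > -7.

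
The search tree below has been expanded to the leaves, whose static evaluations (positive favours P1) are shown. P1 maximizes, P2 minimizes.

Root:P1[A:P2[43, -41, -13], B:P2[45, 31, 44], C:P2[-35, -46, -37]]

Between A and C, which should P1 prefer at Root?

A (P2): min(43, -41, -13) = -41
C (P2): min(-35, -46, -37) = -46
P1 prefers the higher value; A=-41, C=-46. A is better since -41 > -46.

A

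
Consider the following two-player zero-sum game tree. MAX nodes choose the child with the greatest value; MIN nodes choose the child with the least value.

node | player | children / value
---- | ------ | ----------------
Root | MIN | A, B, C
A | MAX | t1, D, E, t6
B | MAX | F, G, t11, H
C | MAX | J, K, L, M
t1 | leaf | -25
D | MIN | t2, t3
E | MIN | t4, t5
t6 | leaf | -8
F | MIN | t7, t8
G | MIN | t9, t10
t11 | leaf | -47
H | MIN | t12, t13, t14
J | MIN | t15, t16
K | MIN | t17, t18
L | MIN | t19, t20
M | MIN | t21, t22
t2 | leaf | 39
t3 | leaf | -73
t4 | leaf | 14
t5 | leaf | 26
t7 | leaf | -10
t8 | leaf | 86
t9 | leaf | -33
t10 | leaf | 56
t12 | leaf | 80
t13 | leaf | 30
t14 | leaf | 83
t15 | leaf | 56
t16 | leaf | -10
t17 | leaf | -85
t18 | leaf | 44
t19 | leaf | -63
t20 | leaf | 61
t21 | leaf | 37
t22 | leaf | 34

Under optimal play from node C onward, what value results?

J (MIN): min(56, -10) = -10
K (MIN): min(-85, 44) = -85
L (MIN): min(-63, 61) = -63
M (MIN): min(37, 34) = 34
C (MAX): max(-10, -85, -63, 34) = 34

34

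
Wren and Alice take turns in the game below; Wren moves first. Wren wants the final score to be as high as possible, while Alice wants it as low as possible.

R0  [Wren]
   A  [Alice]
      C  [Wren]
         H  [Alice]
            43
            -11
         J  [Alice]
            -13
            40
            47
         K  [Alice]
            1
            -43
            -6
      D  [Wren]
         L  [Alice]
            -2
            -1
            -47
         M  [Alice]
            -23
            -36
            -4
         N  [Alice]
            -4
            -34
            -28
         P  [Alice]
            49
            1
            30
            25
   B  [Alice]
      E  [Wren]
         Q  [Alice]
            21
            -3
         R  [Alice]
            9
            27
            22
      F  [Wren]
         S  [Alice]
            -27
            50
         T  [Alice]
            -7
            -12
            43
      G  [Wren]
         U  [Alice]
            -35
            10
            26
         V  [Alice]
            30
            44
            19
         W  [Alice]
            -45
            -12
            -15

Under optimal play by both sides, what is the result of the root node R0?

-11

H (Alice): min(43, -11) = -11
J (Alice): min(-13, 40, 47) = -13
K (Alice): min(1, -43, -6) = -43
C (Wren): max(-11, -13, -43) = -11
L (Alice): min(-2, -1, -47) = -47
M (Alice): min(-23, -36, -4) = -36
N (Alice): min(-4, -34, -28) = -34
P (Alice): min(49, 1, 30, 25) = 1
D (Wren): max(-47, -36, -34, 1) = 1
A (Alice): min(-11, 1) = -11
Q (Alice): min(21, -3) = -3
R (Alice): min(9, 27, 22) = 9
E (Wren): max(-3, 9) = 9
S (Alice): min(-27, 50) = -27
T (Alice): min(-7, -12, 43) = -12
F (Wren): max(-27, -12) = -12
U (Alice): min(-35, 10, 26) = -35
V (Alice): min(30, 44, 19) = 19
W (Alice): min(-45, -12, -15) = -45
G (Wren): max(-35, 19, -45) = 19
B (Alice): min(9, -12, 19) = -12
R0 (Wren): max(-11, -12) = -11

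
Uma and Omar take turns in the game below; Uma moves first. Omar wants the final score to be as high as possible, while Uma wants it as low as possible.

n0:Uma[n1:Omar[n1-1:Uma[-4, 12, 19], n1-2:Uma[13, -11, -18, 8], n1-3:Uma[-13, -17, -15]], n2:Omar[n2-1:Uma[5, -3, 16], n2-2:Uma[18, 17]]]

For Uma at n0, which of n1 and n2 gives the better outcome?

n1-1 (Uma): min(-4, 12, 19) = -4
n1-2 (Uma): min(13, -11, -18, 8) = -18
n1-3 (Uma): min(-13, -17, -15) = -17
n1 (Omar): max(-4, -18, -17) = -4
n2-1 (Uma): min(5, -3, 16) = -3
n2-2 (Uma): min(18, 17) = 17
n2 (Omar): max(-3, 17) = 17
Uma prefers the lower value; n1=-4, n2=17. n1 is better since -4 < 17.

n1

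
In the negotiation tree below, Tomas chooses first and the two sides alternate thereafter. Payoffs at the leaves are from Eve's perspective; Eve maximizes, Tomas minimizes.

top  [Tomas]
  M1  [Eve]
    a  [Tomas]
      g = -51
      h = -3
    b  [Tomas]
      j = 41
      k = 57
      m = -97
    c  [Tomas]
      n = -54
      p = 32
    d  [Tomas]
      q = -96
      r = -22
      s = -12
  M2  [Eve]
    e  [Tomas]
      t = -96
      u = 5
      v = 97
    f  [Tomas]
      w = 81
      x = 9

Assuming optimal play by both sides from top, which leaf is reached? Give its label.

g

a (Tomas): min(-51, -3) = -51
b (Tomas): min(41, 57, -97) = -97
c (Tomas): min(-54, 32) = -54
d (Tomas): min(-96, -22, -12) = -96
M1 (Eve): max(-51, -97, -54, -96) = -51
e (Tomas): min(-96, 5, 97) = -96
f (Tomas): min(81, 9) = 9
M2 (Eve): max(-96, 9) = 9
top (Tomas): min(-51, 9) = -51
At top, Tomas picks M1 (lowest: -51).
At M1, Eve picks a (highest: -51).
At a, Tomas picks g (lowest: -51).
Terminal value -51.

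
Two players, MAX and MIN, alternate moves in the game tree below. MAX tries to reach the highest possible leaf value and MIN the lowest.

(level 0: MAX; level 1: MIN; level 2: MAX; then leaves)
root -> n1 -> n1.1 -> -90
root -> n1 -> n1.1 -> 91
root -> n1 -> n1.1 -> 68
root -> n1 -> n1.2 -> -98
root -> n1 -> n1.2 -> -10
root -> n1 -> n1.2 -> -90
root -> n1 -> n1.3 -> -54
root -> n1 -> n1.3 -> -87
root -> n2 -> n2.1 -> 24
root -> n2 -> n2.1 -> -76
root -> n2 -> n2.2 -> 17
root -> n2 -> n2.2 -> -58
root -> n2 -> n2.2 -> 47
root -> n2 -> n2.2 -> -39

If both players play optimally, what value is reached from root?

24

n1.1 (MAX): max(-90, 91, 68) = 91
n1.2 (MAX): max(-98, -10, -90) = -10
n1.3 (MAX): max(-54, -87) = -54
n1 (MIN): min(91, -10, -54) = -54
n2.1 (MAX): max(24, -76) = 24
n2.2 (MAX): max(17, -58, 47, -39) = 47
n2 (MIN): min(24, 47) = 24
root (MAX): max(-54, 24) = 24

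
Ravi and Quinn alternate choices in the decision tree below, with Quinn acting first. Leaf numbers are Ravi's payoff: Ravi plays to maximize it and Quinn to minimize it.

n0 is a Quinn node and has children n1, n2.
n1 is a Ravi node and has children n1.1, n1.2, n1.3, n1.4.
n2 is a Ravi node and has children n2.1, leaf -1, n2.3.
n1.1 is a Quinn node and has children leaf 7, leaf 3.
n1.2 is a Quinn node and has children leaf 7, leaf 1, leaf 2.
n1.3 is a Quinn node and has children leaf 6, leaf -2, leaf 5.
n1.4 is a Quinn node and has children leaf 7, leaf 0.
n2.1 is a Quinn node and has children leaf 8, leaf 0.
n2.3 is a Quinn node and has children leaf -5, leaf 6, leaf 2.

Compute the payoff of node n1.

n1.1 (Quinn): min(7, 3) = 3
n1.2 (Quinn): min(7, 1, 2) = 1
n1.3 (Quinn): min(6, -2, 5) = -2
n1.4 (Quinn): min(7, 0) = 0
n1 (Ravi): max(3, 1, -2, 0) = 3

3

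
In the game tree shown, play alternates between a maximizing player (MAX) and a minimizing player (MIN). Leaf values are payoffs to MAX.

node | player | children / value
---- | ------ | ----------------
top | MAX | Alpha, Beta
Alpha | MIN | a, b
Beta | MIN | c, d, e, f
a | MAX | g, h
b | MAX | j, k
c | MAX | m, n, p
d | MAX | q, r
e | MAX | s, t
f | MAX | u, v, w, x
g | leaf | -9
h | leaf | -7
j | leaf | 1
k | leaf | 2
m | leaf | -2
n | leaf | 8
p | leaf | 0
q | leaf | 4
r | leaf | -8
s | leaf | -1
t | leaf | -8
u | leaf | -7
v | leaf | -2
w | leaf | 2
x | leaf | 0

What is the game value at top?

-1

a (MAX): max(-9, -7) = -7
b (MAX): max(1, 2) = 2
Alpha (MIN): min(-7, 2) = -7
c (MAX): max(-2, 8, 0) = 8
d (MAX): max(4, -8) = 4
e (MAX): max(-1, -8) = -1
f (MAX): max(-7, -2, 2, 0) = 2
Beta (MIN): min(8, 4, -1, 2) = -1
top (MAX): max(-7, -1) = -1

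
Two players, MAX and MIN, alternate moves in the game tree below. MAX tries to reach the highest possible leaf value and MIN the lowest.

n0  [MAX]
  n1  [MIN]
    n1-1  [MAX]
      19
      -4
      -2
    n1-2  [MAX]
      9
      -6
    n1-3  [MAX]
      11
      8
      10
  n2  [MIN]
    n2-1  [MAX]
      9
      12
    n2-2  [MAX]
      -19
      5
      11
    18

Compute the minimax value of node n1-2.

9

n1-2 (MAX): max(9, -6) = 9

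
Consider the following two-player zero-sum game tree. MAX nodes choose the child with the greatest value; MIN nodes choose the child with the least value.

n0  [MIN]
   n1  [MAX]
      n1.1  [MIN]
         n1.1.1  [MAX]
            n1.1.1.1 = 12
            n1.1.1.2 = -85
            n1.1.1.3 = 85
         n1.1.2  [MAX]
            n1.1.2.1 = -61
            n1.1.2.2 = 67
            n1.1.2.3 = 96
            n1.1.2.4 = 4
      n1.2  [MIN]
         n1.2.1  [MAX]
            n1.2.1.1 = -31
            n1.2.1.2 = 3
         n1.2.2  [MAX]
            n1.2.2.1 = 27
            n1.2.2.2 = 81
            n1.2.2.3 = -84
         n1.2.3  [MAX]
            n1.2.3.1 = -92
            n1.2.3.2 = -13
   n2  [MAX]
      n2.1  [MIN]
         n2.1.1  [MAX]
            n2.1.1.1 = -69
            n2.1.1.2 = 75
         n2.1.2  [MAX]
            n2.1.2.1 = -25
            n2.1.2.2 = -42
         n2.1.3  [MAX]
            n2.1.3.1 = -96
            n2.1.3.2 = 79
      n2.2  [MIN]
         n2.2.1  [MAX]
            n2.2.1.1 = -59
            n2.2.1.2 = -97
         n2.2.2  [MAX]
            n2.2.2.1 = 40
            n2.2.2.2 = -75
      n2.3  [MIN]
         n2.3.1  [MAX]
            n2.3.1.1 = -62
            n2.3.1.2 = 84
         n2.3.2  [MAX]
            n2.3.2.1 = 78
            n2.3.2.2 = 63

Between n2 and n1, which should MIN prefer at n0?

n2.1.1 (MAX): max(-69, 75) = 75
n2.1.2 (MAX): max(-25, -42) = -25
n2.1.3 (MAX): max(-96, 79) = 79
n2.1 (MIN): min(75, -25, 79) = -25
n2.2.1 (MAX): max(-59, -97) = -59
n2.2.2 (MAX): max(40, -75) = 40
n2.2 (MIN): min(-59, 40) = -59
n2.3.1 (MAX): max(-62, 84) = 84
n2.3.2 (MAX): max(78, 63) = 78
n2.3 (MIN): min(84, 78) = 78
n2 (MAX): max(-25, -59, 78) = 78
n1.1.1 (MAX): max(12, -85, 85) = 85
n1.1.2 (MAX): max(-61, 67, 96, 4) = 96
n1.1 (MIN): min(85, 96) = 85
n1.2.1 (MAX): max(-31, 3) = 3
n1.2.2 (MAX): max(27, 81, -84) = 81
n1.2.3 (MAX): max(-92, -13) = -13
n1.2 (MIN): min(3, 81, -13) = -13
n1 (MAX): max(85, -13) = 85
MIN prefers the lower value; n2=78, n1=85. n2 is better since 78 < 85.

n2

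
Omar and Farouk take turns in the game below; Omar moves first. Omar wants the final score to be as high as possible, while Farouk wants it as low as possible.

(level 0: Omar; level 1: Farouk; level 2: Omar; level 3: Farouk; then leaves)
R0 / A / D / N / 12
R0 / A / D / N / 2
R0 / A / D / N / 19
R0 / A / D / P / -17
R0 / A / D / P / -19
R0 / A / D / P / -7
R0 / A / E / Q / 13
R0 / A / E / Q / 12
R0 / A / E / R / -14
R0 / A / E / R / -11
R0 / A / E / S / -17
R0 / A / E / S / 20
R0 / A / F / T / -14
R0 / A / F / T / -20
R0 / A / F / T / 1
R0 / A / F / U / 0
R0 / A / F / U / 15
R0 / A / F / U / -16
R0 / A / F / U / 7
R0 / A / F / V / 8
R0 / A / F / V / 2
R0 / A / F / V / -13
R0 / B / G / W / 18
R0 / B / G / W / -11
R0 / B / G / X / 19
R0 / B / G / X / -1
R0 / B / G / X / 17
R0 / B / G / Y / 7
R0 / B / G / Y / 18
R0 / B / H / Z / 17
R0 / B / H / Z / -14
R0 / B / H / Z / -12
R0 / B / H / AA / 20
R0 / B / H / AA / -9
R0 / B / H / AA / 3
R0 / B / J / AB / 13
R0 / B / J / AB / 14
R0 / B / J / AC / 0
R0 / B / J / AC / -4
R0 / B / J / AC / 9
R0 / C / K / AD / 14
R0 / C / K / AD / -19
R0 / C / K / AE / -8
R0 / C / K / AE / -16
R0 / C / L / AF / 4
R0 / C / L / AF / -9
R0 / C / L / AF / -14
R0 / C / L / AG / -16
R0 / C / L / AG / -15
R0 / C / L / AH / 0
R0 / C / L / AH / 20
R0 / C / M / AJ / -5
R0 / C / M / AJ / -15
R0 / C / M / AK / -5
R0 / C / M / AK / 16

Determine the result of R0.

N (Farouk): min(12, 2, 19) = 2
P (Farouk): min(-17, -19, -7) = -19
D (Omar): max(2, -19) = 2
Q (Farouk): min(13, 12) = 12
R (Farouk): min(-14, -11) = -14
S (Farouk): min(-17, 20) = -17
E (Omar): max(12, -14, -17) = 12
T (Farouk): min(-14, -20, 1) = -20
U (Farouk): min(0, 15, -16, 7) = -16
V (Farouk): min(8, 2, -13) = -13
F (Omar): max(-20, -16, -13) = -13
A (Farouk): min(2, 12, -13) = -13
W (Farouk): min(18, -11) = -11
X (Farouk): min(19, -1, 17) = -1
Y (Farouk): min(7, 18) = 7
G (Omar): max(-11, -1, 7) = 7
Z (Farouk): min(17, -14, -12) = -14
AA (Farouk): min(20, -9, 3) = -9
H (Omar): max(-14, -9) = -9
AB (Farouk): min(13, 14) = 13
AC (Farouk): min(0, -4, 9) = -4
J (Omar): max(13, -4) = 13
B (Farouk): min(7, -9, 13) = -9
AD (Farouk): min(14, -19) = -19
AE (Farouk): min(-8, -16) = -16
K (Omar): max(-19, -16) = -16
AF (Farouk): min(4, -9, -14) = -14
AG (Farouk): min(-16, -15) = -16
AH (Farouk): min(0, 20) = 0
L (Omar): max(-14, -16, 0) = 0
AJ (Farouk): min(-5, -15) = -15
AK (Farouk): min(-5, 16) = -5
M (Omar): max(-15, -5) = -5
C (Farouk): min(-16, 0, -5) = -16
R0 (Omar): max(-13, -9, -16) = -9

-9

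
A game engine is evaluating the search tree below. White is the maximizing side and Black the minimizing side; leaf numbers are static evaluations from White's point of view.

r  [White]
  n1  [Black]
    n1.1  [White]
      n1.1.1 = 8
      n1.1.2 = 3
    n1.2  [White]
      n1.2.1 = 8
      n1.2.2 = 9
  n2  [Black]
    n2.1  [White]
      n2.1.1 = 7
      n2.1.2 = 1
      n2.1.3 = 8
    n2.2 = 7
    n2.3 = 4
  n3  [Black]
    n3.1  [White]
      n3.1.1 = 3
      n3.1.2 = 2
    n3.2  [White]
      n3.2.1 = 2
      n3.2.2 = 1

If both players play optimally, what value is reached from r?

8

n1.1 (White): max(8, 3) = 8
n1.2 (White): max(8, 9) = 9
n1 (Black): min(8, 9) = 8
n2.1 (White): max(7, 1, 8) = 8
n2 (Black): min(8, 7, 4) = 4
n3.1 (White): max(3, 2) = 3
n3.2 (White): max(2, 1) = 2
n3 (Black): min(3, 2) = 2
r (White): max(8, 4, 2) = 8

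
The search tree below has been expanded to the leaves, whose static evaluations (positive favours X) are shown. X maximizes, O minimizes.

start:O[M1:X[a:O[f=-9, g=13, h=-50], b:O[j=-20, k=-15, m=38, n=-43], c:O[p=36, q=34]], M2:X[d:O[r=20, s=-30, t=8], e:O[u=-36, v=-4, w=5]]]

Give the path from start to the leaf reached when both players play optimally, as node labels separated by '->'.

a (O): min(-9, 13, -50) = -50
b (O): min(-20, -15, 38, -43) = -43
c (O): min(36, 34) = 34
M1 (X): max(-50, -43, 34) = 34
d (O): min(20, -30, 8) = -30
e (O): min(-36, -4, 5) = -36
M2 (X): max(-30, -36) = -30
start (O): min(34, -30) = -30
At start, O picks M2 (lowest: -30).
At M2, X picks d (highest: -30).
At d, O picks s (lowest: -30).
Terminal value -30.

start -> M2 -> d -> s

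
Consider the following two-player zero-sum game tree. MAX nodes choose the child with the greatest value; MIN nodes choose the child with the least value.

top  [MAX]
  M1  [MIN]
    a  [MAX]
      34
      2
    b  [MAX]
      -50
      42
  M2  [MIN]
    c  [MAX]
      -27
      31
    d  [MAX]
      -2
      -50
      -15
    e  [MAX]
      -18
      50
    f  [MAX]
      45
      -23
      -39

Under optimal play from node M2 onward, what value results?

-2

c (MAX): max(-27, 31) = 31
d (MAX): max(-2, -50, -15) = -2
e (MAX): max(-18, 50) = 50
f (MAX): max(45, -23, -39) = 45
M2 (MIN): min(31, -2, 50, 45) = -2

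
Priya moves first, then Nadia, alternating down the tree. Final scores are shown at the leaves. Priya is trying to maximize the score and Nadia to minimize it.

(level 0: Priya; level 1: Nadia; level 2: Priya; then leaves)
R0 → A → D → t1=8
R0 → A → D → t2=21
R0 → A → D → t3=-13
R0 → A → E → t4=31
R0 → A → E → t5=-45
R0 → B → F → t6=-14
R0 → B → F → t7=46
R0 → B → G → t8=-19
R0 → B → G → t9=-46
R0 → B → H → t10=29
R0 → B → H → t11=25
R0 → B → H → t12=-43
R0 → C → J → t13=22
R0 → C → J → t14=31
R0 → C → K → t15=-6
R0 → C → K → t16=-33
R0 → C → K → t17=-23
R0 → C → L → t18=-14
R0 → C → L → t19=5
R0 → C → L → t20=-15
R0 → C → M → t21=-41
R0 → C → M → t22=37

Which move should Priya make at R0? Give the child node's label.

D (Priya): max(8, 21, -13) = 21
E (Priya): max(31, -45) = 31
A (Nadia): min(21, 31) = 21
F (Priya): max(-14, 46) = 46
G (Priya): max(-19, -46) = -19
H (Priya): max(29, 25, -43) = 29
B (Nadia): min(46, -19, 29) = -19
J (Priya): max(22, 31) = 31
K (Priya): max(-6, -33, -23) = -6
L (Priya): max(-14, 5, -15) = 5
M (Priya): max(-41, 37) = 37
C (Nadia): min(31, -6, 5, 37) = -6
R0 (Priya): max(21, -19, -6) = 21
Priya at R0 wants the highest of {A=21, B=-19, C=-6}, so chooses A.

A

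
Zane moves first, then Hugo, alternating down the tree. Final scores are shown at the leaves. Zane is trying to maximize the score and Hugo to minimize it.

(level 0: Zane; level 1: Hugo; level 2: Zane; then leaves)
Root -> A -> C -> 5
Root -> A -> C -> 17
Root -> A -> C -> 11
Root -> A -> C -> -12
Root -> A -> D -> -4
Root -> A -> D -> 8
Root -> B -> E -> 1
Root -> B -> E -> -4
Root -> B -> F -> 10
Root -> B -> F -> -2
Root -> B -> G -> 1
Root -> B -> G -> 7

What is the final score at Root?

8

C (Zane): max(5, 17, 11, -12) = 17
D (Zane): max(-4, 8) = 8
A (Hugo): min(17, 8) = 8
E (Zane): max(1, -4) = 1
F (Zane): max(10, -2) = 10
G (Zane): max(1, 7) = 7
B (Hugo): min(1, 10, 7) = 1
Root (Zane): max(8, 1) = 8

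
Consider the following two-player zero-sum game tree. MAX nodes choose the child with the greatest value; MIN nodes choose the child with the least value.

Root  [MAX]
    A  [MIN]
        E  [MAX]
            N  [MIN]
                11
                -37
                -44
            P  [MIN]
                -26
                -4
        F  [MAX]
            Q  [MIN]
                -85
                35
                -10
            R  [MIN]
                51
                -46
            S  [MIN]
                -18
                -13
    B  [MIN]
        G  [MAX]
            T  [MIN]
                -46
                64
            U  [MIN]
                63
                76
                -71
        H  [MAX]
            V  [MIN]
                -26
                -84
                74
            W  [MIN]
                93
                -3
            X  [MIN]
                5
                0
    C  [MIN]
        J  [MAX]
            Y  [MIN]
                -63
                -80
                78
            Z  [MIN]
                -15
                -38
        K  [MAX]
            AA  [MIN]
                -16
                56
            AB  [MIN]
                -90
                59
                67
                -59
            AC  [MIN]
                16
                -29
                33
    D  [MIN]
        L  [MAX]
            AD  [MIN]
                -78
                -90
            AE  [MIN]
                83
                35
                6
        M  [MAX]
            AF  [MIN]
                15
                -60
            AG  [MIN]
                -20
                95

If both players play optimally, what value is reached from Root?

N (MIN): min(11, -37, -44) = -44
P (MIN): min(-26, -4) = -26
E (MAX): max(-44, -26) = -26
Q (MIN): min(-85, 35, -10) = -85
R (MIN): min(51, -46) = -46
S (MIN): min(-18, -13) = -18
F (MAX): max(-85, -46, -18) = -18
A (MIN): min(-26, -18) = -26
T (MIN): min(-46, 64) = -46
U (MIN): min(63, 76, -71) = -71
G (MAX): max(-46, -71) = -46
V (MIN): min(-26, -84, 74) = -84
W (MIN): min(93, -3) = -3
X (MIN): min(5, 0) = 0
H (MAX): max(-84, -3, 0) = 0
B (MIN): min(-46, 0) = -46
Y (MIN): min(-63, -80, 78) = -80
Z (MIN): min(-15, -38) = -38
J (MAX): max(-80, -38) = -38
AA (MIN): min(-16, 56) = -16
AB (MIN): min(-90, 59, 67, -59) = -90
AC (MIN): min(16, -29, 33) = -29
K (MAX): max(-16, -90, -29) = -16
C (MIN): min(-38, -16) = -38
AD (MIN): min(-78, -90) = -90
AE (MIN): min(83, 35, 6) = 6
L (MAX): max(-90, 6) = 6
AF (MIN): min(15, -60) = -60
AG (MIN): min(-20, 95) = -20
M (MAX): max(-60, -20) = -20
D (MIN): min(6, -20) = -20
Root (MAX): max(-26, -46, -38, -20) = -20

-20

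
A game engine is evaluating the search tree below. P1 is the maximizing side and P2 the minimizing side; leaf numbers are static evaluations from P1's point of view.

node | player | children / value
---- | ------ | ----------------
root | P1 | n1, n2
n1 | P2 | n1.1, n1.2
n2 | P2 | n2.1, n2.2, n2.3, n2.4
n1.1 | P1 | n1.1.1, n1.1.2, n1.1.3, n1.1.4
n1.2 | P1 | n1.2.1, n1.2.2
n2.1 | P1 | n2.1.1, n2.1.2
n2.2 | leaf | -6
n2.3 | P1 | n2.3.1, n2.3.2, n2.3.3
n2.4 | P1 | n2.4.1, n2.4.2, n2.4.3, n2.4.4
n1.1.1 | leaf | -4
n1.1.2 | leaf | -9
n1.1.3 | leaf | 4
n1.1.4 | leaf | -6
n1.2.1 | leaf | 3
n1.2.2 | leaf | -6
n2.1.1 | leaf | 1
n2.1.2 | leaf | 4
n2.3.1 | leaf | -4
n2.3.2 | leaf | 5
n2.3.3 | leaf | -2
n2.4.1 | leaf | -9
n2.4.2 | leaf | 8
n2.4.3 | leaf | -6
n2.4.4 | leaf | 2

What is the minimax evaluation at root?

3

n1.1 (P1): max(-4, -9, 4, -6) = 4
n1.2 (P1): max(3, -6) = 3
n1 (P2): min(4, 3) = 3
n2.1 (P1): max(1, 4) = 4
n2.3 (P1): max(-4, 5, -2) = 5
n2.4 (P1): max(-9, 8, -6, 2) = 8
n2 (P2): min(4, -6, 5, 8) = -6
root (P1): max(3, -6) = 3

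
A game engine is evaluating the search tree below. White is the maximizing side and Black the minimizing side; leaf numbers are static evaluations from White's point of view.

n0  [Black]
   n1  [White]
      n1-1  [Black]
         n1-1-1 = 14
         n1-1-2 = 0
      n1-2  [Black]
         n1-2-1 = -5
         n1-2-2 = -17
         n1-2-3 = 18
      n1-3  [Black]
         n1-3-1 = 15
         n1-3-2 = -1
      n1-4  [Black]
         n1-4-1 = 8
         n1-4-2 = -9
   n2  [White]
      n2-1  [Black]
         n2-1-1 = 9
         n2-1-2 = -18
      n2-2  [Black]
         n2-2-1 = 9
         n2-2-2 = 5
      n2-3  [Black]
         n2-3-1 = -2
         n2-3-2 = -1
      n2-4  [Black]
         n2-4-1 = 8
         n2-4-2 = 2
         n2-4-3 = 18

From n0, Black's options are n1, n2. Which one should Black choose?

n1-1 (Black): min(14, 0) = 0
n1-2 (Black): min(-5, -17, 18) = -17
n1-3 (Black): min(15, -1) = -1
n1-4 (Black): min(8, -9) = -9
n1 (White): max(0, -17, -1, -9) = 0
n2-1 (Black): min(9, -18) = -18
n2-2 (Black): min(9, 5) = 5
n2-3 (Black): min(-2, -1) = -2
n2-4 (Black): min(8, 2, 18) = 2
n2 (White): max(-18, 5, -2, 2) = 5
n0 (Black): min(0, 5) = 0
Black at n0 wants the lowest of {n1=0, n2=5}, so chooses n1.

n1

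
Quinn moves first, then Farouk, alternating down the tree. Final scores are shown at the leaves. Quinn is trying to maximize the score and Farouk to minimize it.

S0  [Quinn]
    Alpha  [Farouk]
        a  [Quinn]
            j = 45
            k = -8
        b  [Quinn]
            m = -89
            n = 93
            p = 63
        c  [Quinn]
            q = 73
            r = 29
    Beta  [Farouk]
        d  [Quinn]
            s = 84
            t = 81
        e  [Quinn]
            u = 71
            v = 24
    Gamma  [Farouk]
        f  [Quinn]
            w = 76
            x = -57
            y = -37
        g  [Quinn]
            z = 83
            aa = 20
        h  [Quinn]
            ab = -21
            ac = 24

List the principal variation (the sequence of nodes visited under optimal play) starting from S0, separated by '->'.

S0 -> Beta -> e -> u

a (Quinn): max(45, -8) = 45
b (Quinn): max(-89, 93, 63) = 93
c (Quinn): max(73, 29) = 73
Alpha (Farouk): min(45, 93, 73) = 45
d (Quinn): max(84, 81) = 84
e (Quinn): max(71, 24) = 71
Beta (Farouk): min(84, 71) = 71
f (Quinn): max(76, -57, -37) = 76
g (Quinn): max(83, 20) = 83
h (Quinn): max(-21, 24) = 24
Gamma (Farouk): min(76, 83, 24) = 24
S0 (Quinn): max(45, 71, 24) = 71
At S0, Quinn picks Beta (highest: 71).
At Beta, Farouk picks e (lowest: 71).
At e, Quinn picks u (highest: 71).
Terminal value 71.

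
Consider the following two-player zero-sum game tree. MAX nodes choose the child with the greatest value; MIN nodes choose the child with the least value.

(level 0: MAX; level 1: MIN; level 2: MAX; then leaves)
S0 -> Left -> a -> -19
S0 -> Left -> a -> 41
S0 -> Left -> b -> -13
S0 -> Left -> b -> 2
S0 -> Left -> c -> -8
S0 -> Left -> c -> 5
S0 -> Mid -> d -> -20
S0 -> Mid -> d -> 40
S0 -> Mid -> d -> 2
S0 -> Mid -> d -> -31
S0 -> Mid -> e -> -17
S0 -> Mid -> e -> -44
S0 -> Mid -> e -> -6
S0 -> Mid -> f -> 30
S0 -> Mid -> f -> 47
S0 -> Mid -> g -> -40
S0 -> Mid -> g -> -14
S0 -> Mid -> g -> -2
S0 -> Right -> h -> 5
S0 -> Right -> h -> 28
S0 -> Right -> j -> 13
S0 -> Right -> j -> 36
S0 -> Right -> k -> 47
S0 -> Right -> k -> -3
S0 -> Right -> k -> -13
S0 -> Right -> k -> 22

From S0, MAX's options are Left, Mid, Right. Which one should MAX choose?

Right

a (MAX): max(-19, 41) = 41
b (MAX): max(-13, 2) = 2
c (MAX): max(-8, 5) = 5
Left (MIN): min(41, 2, 5) = 2
d (MAX): max(-20, 40, 2, -31) = 40
e (MAX): max(-17, -44, -6) = -6
f (MAX): max(30, 47) = 47
g (MAX): max(-40, -14, -2) = -2
Mid (MIN): min(40, -6, 47, -2) = -6
h (MAX): max(5, 28) = 28
j (MAX): max(13, 36) = 36
k (MAX): max(47, -3, -13, 22) = 47
Right (MIN): min(28, 36, 47) = 28
S0 (MAX): max(2, -6, 28) = 28
MAX at S0 wants the highest of {Left=2, Mid=-6, Right=28}, so chooses Right.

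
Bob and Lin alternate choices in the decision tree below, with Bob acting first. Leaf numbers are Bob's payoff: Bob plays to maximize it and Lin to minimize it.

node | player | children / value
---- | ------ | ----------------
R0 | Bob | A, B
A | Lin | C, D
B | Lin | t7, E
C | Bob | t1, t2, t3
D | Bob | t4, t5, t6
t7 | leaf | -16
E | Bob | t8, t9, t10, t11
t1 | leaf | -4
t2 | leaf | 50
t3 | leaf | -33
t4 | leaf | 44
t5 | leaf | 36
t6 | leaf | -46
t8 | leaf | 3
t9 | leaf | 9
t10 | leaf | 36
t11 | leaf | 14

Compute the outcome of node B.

-16

E (Bob): max(3, 9, 36, 14) = 36
B (Lin): min(-16, 36) = -16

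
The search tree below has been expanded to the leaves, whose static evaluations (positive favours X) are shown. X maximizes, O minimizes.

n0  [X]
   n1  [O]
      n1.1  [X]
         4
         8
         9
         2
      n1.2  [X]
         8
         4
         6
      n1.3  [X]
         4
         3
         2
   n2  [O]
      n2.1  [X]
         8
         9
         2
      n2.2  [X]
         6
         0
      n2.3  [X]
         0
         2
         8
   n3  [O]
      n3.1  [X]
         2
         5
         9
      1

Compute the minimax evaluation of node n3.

1

n3.1 (X): max(2, 5, 9) = 9
n3 (O): min(9, 1) = 1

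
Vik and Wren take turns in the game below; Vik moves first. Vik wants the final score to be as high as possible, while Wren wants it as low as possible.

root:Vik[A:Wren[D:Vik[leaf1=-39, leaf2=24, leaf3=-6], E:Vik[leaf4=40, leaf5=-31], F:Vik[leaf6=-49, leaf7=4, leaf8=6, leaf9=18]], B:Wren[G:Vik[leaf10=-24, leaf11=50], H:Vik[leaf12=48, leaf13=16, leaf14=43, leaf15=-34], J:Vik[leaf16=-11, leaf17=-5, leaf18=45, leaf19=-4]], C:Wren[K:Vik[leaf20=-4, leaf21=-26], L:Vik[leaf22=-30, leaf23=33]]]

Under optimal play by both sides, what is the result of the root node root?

45

D (Vik): max(-39, 24, -6) = 24
E (Vik): max(40, -31) = 40
F (Vik): max(-49, 4, 6, 18) = 18
A (Wren): min(24, 40, 18) = 18
G (Vik): max(-24, 50) = 50
H (Vik): max(48, 16, 43, -34) = 48
J (Vik): max(-11, -5, 45, -4) = 45
B (Wren): min(50, 48, 45) = 45
K (Vik): max(-4, -26) = -4
L (Vik): max(-30, 33) = 33
C (Wren): min(-4, 33) = -4
root (Vik): max(18, 45, -4) = 45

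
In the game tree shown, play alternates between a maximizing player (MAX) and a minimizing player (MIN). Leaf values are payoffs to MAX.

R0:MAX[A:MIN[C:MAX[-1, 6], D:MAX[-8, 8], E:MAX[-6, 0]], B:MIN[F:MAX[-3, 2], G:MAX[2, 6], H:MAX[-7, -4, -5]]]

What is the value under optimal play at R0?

C (MAX): max(-1, 6) = 6
D (MAX): max(-8, 8) = 8
E (MAX): max(-6, 0) = 0
A (MIN): min(6, 8, 0) = 0
F (MAX): max(-3, 2) = 2
G (MAX): max(2, 6) = 6
H (MAX): max(-7, -4, -5) = -4
B (MIN): min(2, 6, -4) = -4
R0 (MAX): max(0, -4) = 0

0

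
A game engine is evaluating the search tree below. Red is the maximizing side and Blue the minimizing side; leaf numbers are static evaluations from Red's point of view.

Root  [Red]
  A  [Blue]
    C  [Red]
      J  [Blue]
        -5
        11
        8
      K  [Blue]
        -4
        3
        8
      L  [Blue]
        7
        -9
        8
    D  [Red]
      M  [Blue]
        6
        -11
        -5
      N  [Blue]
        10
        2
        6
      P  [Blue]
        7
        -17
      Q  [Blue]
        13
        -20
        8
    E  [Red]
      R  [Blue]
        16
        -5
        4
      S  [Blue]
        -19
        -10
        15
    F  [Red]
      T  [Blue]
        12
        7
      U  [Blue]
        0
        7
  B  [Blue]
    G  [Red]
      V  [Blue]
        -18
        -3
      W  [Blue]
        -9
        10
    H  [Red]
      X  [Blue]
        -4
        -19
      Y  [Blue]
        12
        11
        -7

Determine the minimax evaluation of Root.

-5

J (Blue): min(-5, 11, 8) = -5
K (Blue): min(-4, 3, 8) = -4
L (Blue): min(7, -9, 8) = -9
C (Red): max(-5, -4, -9) = -4
M (Blue): min(6, -11, -5) = -11
N (Blue): min(10, 2, 6) = 2
P (Blue): min(7, -17) = -17
Q (Blue): min(13, -20, 8) = -20
D (Red): max(-11, 2, -17, -20) = 2
R (Blue): min(16, -5, 4) = -5
S (Blue): min(-19, -10, 15) = -19
E (Red): max(-5, -19) = -5
T (Blue): min(12, 7) = 7
U (Blue): min(0, 7) = 0
F (Red): max(7, 0) = 7
A (Blue): min(-4, 2, -5, 7) = -5
V (Blue): min(-18, -3) = -18
W (Blue): min(-9, 10) = -9
G (Red): max(-18, -9) = -9
X (Blue): min(-4, -19) = -19
Y (Blue): min(12, 11, -7) = -7
H (Red): max(-19, -7) = -7
B (Blue): min(-9, -7) = -9
Root (Red): max(-5, -9) = -5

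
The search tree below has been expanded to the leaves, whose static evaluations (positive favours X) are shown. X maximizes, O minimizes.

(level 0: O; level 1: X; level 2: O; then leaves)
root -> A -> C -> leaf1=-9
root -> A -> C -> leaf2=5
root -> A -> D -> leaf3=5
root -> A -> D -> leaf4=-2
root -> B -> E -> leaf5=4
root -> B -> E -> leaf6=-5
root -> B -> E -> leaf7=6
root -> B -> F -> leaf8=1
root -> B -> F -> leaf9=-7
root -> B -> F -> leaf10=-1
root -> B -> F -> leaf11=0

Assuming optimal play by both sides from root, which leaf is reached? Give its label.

C (O): min(-9, 5) = -9
D (O): min(5, -2) = -2
A (X): max(-9, -2) = -2
E (O): min(4, -5, 6) = -5
F (O): min(1, -7, -1, 0) = -7
B (X): max(-5, -7) = -5
root (O): min(-2, -5) = -5
At root, O picks B (lowest: -5).
At B, X picks E (highest: -5).
At E, O picks leaf6 (lowest: -5).
Terminal value -5.

leaf6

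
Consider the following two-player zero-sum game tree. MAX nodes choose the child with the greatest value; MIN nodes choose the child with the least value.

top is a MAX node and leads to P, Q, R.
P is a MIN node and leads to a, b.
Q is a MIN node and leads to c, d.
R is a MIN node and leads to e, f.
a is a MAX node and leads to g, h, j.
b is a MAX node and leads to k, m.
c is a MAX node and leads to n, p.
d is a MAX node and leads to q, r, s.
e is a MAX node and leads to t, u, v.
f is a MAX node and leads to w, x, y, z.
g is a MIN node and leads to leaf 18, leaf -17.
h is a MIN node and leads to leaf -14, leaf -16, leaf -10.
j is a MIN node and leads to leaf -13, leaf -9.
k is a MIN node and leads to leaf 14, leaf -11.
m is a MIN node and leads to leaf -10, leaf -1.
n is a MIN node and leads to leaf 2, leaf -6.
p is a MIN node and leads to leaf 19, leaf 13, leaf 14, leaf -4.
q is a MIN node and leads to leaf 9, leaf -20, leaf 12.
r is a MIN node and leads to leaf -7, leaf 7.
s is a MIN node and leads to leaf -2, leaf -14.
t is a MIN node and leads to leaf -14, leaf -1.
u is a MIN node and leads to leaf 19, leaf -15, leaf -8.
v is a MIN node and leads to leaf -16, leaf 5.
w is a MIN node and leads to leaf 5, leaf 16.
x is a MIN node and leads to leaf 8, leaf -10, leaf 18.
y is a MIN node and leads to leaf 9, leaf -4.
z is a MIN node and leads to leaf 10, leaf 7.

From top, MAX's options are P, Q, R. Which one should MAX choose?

g (MIN): min(18, -17) = -17
h (MIN): min(-14, -16, -10) = -16
j (MIN): min(-13, -9) = -13
a (MAX): max(-17, -16, -13) = -13
k (MIN): min(14, -11) = -11
m (MIN): min(-10, -1) = -10
b (MAX): max(-11, -10) = -10
P (MIN): min(-13, -10) = -13
n (MIN): min(2, -6) = -6
p (MIN): min(19, 13, 14, -4) = -4
c (MAX): max(-6, -4) = -4
q (MIN): min(9, -20, 12) = -20
r (MIN): min(-7, 7) = -7
s (MIN): min(-2, -14) = -14
d (MAX): max(-20, -7, -14) = -7
Q (MIN): min(-4, -7) = -7
t (MIN): min(-14, -1) = -14
u (MIN): min(19, -15, -8) = -15
v (MIN): min(-16, 5) = -16
e (MAX): max(-14, -15, -16) = -14
w (MIN): min(5, 16) = 5
x (MIN): min(8, -10, 18) = -10
y (MIN): min(9, -4) = -4
z (MIN): min(10, 7) = 7
f (MAX): max(5, -10, -4, 7) = 7
R (MIN): min(-14, 7) = -14
top (MAX): max(-13, -7, -14) = -7
MAX at top wants the highest of {P=-13, Q=-7, R=-14}, so chooses Q.

Q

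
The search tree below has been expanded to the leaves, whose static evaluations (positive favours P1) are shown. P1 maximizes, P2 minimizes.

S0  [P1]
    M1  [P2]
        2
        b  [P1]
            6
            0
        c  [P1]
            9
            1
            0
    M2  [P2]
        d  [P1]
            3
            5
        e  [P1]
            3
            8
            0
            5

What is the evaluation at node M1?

b (P1): max(6, 0) = 6
c (P1): max(9, 1, 0) = 9
M1 (P2): min(2, 6, 9) = 2

2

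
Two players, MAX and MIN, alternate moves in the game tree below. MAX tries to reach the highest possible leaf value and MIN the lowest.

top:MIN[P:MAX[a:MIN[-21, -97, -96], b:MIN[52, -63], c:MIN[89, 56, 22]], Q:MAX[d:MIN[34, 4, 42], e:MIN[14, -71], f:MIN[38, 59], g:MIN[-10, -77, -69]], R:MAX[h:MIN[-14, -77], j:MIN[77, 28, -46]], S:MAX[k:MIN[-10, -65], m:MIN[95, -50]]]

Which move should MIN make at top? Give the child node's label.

S

a (MIN): min(-21, -97, -96) = -97
b (MIN): min(52, -63) = -63
c (MIN): min(89, 56, 22) = 22
P (MAX): max(-97, -63, 22) = 22
d (MIN): min(34, 4, 42) = 4
e (MIN): min(14, -71) = -71
f (MIN): min(38, 59) = 38
g (MIN): min(-10, -77, -69) = -77
Q (MAX): max(4, -71, 38, -77) = 38
h (MIN): min(-14, -77) = -77
j (MIN): min(77, 28, -46) = -46
R (MAX): max(-77, -46) = -46
k (MIN): min(-10, -65) = -65
m (MIN): min(95, -50) = -50
S (MAX): max(-65, -50) = -50
top (MIN): min(22, 38, -46, -50) = -50
MIN at top wants the lowest of {P=22, Q=38, R=-46, S=-50}, so chooses S.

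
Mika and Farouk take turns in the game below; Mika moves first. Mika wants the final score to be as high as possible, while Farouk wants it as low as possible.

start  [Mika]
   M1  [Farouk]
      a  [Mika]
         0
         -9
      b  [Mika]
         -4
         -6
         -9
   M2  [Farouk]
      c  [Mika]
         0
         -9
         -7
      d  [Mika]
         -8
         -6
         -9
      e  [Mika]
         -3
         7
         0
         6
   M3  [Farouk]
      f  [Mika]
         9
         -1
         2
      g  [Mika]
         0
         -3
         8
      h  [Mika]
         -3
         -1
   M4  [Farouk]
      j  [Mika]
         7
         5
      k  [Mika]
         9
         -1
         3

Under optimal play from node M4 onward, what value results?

7

j (Mika): max(7, 5) = 7
k (Mika): max(9, -1, 3) = 9
M4 (Farouk): min(7, 9) = 7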